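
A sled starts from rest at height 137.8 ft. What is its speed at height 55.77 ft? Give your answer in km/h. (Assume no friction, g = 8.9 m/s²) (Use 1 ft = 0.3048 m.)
Convert to SI: h₁−h₂ = 25.0027 m
mgh₁ = mgh₂ + ½mv² ⇒ v = √(2g(h₁−h₂)) = √(2·8.9·25.0027) = 21.0962 m/s = 75.95 km/h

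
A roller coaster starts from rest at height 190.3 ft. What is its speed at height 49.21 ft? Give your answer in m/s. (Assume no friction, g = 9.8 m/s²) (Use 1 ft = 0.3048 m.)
Convert to SI: h₁−h₂ = 43.0042 m
mgh₁ = mgh₂ + ½mv² ⇒ v = √(2g(h₁−h₂)) = √(2·9.8·43.0042) = 29.03 m/s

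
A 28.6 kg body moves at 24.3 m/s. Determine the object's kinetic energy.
KE = ½mv² = ½(28.6)(24.3)² = 8444 J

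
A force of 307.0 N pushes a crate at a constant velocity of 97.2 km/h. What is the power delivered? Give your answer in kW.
Convert to SI: F = 307.0 N, v = 27.0 m/s
P = Fv = (307.0)(27.0) = 8289.0 W = 8.289 kW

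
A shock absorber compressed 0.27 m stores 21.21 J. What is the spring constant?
k = 2·PE/x² = 2·21.21/(0.27)² = 581.9 N/m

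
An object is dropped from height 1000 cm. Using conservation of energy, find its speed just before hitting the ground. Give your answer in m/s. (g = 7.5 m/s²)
Convert to SI: h = 10.0 m
mgh = ½mv² ⇒ v = √(2gh) = √(2·7.5·10.0) = 12.25 m/s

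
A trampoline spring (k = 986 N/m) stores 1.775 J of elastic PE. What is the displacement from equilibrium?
x = √(2·PE/k) = √(2·1.775/986) = 0.06 m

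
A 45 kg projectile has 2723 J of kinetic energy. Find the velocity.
v = √(2·KE/m) = √(2·2723/45) = 11.0 m/s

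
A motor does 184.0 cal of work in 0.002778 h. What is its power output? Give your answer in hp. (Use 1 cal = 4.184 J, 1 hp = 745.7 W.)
Convert to SI: W = 769.856 J, t = 10.0008 s
P = W/t = 769.856/10.0008 = 76.9794 W = 0.1032 hp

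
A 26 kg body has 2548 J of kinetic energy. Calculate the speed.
v = √(2·KE/m) = √(2·2548/26) = 14.0 m/s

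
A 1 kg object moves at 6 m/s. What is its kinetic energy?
KE = ½mv² = ½(1)(6)² = 18.0 J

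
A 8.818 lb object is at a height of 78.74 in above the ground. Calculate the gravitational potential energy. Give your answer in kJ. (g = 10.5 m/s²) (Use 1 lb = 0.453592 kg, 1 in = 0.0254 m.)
Convert to SI: m = 3.99977 kg, h = 2.0 m
PE = mgh = (3.99977)(10.5)(2.0) = 83.9951 J = 0.084 kJ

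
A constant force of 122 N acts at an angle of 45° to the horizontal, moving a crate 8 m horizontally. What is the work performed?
W = F·d·cosθ = (122)(8)cos(45°) = 690.1 J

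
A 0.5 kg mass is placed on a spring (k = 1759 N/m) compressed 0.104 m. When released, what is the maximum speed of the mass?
½kx² = ½mv² ⇒ v = x√(k/m) = (0.104)√(1759/0.5) = 6.169 m/s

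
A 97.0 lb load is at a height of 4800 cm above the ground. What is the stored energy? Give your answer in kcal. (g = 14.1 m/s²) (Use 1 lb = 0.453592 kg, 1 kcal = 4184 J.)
Convert to SI: m = 43.9984 kg, h = 48.0 m
PE = mgh = (43.9984)(14.1)(48.0) = 29778.1 J = 7.117 kcal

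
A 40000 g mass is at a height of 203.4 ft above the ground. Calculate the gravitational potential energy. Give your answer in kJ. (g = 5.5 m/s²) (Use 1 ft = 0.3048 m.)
Convert to SI: m = 40.0 kg, h = 61.9963 m
PE = mgh = (40.0)(5.5)(61.9963) = 13639.2 J = 13.64 kJ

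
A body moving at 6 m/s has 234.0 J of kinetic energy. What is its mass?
m = 2·KE/v² = 2·234.0/(6)² = 13.0 kg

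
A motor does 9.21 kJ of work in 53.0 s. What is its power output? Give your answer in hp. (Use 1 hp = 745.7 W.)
Convert to SI: W = 9210.0 J, t = 53.0 s
P = W/t = 9210.0/53.0 = 173.774 W = 0.233 hp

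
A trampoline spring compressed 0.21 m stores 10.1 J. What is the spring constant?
k = 2·PE/x² = 2·10.1/(0.21)² = 458.0 N/m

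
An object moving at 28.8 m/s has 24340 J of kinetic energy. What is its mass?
m = 2·KE/v² = 2·24340/(28.8)² = 58.69 kg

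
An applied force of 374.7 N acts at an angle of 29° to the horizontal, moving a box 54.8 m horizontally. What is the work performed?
W = F·d·cosθ = (374.7)(54.8)cos(29°) = 17960 J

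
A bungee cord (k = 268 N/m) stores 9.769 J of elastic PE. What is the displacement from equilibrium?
x = √(2·PE/k) = √(2·9.769/268) = 0.27 m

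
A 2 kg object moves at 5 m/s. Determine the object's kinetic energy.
KE = ½mv² = ½(2)(5)² = 25.0 J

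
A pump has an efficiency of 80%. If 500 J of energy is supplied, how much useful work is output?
W_out = η·W_in = 0.8·500 = 400.0 J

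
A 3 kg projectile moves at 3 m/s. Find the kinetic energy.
KE = ½mv² = ½(3)(3)² = 13.5 J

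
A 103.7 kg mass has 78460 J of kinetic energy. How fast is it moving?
v = √(2·KE/m) = √(2·78460/103.7) = 38.9 m/s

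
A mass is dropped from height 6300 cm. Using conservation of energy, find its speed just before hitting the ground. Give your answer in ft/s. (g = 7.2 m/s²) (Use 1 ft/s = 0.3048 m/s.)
Convert to SI: h = 63.0 m
mgh = ½mv² ⇒ v = √(2gh) = √(2·7.2·63.0) = 30.1198 m/s = 98.82 ft/s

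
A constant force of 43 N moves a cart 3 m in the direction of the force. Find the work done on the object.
W = F·d = (43)(3) = 129.0 J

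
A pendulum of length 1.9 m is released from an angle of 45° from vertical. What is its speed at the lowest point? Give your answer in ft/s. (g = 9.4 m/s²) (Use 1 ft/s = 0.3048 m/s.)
h = L(1 − cosθ) = 1.9(1 − cos45°) = 0.556497 m
v = √(2gh) = √(2·9.4·0.556497) = 3.23452 m/s = 10.61 ft/s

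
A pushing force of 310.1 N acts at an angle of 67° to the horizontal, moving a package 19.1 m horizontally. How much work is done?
W = F·d·cosθ = (310.1)(19.1)cos(67°) = 2314 J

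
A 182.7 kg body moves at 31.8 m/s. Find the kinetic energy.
KE = ½mv² = ½(182.7)(31.8)² = 92380 J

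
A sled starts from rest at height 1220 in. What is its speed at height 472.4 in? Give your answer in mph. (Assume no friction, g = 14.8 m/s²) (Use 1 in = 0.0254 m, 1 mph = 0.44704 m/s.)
Convert to SI: h₁−h₂ = 18.989 m
mgh₁ = mgh₂ + ½mv² ⇒ v = √(2g(h₁−h₂)) = √(2·14.8·18.989) = 23.7081 m/s = 53.03 mph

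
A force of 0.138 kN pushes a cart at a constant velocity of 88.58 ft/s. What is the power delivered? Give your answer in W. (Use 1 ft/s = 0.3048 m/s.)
Convert to SI: F = 138.0 N, v = 26.9992 m/s
P = Fv = (138.0)(26.9992) = 3726 W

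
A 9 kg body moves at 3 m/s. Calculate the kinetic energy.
KE = ½mv² = ½(9)(3)² = 40.5 J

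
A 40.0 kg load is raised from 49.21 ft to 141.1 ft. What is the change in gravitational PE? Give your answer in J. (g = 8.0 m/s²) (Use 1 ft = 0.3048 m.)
Convert to SI: m = 40.0 kg, Δh = 28.0081 m
ΔPE = mgΔh = (40.0)(8.0)(28.0081) = 8963 J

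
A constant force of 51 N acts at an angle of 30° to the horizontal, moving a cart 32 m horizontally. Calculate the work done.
W = F·d·cosθ = (51)(32)cos(30°) = 1413 J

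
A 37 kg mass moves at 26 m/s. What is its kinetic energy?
KE = ½mv² = ½(37)(26)² = 12506.0 J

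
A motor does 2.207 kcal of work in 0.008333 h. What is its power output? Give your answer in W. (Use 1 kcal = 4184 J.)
Convert to SI: W = 9234.09 J, t = 29.9988 s
P = W/t = 9234.09/29.9988 = 307.8 W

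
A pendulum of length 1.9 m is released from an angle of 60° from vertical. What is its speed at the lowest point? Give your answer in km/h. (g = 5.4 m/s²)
h = L(1 − cosθ) = 1.9(1 − cos60°) = 0.95 m
v = √(2gh) = √(2·5.4·0.95) = 3.20312 m/s = 11.53 km/h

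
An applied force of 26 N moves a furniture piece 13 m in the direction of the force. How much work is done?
W = F·d = (26)(13) = 338.0 J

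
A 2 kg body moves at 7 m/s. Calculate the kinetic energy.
KE = ½mv² = ½(2)(7)² = 49.0 J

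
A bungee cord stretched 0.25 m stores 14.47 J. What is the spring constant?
k = 2·PE/x² = 2·14.47/(0.25)² = 463.0 N/m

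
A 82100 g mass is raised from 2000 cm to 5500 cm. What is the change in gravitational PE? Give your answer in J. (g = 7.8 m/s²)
Convert to SI: m = 82.1 kg, Δh = 35.0 m
ΔPE = mgΔh = (82.1)(7.8)(35.0) = 22410 J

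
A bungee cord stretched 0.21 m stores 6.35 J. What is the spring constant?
k = 2·PE/x² = 2·6.35/(0.21)² = 288.0 N/m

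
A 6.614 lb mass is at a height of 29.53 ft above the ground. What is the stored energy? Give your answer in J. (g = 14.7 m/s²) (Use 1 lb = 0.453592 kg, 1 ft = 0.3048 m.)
Convert to SI: m = 3.00006 kg, h = 9.00074 m
PE = mgh = (3.00006)(14.7)(9.00074) = 396.9 J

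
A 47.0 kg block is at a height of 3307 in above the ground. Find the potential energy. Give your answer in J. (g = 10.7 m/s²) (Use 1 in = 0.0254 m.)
Convert to SI: m = 47.0 kg, h = 83.9978 m
PE = mgh = (47.0)(10.7)(83.9978) = 42240 J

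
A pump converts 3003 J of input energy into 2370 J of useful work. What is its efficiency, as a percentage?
η = W_out/W_in = 2370/3003 = 78.92%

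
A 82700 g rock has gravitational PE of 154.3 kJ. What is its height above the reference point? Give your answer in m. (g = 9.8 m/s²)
Convert to SI: m = 82.7 kg, PE = 154300 J
h = PE/(mg) = 154300/(82.7·9.8) = 190.4 m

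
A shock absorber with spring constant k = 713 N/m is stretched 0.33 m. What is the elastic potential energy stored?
PE = ½kx² = ½(713)(0.33)² = 38.82 J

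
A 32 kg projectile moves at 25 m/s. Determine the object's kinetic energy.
KE = ½mv² = ½(32)(25)² = 10000.0 J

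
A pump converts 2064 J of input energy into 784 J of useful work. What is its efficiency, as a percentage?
η = W_out/W_in = 784/2064 = 37.98%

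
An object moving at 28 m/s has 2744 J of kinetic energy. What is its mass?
m = 2·KE/v² = 2·2744/(28)² = 7.0 kg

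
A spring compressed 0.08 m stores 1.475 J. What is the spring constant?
k = 2·PE/x² = 2·1.475/(0.08)² = 460.9 N/m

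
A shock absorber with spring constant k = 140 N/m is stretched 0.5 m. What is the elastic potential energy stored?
PE = ½kx² = ½(140)(0.5)² = 17.5 J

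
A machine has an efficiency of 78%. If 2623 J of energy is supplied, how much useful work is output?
W_out = η·W_in = 0.78·2623 = 2045.94 J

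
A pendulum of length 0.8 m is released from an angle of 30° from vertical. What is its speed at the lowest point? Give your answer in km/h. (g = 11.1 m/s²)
h = L(1 − cosθ) = 0.8(1 − cos30°) = 0.10718 m
v = √(2gh) = √(2·11.1·0.10718) = 1.54253 m/s = 5.553 km/h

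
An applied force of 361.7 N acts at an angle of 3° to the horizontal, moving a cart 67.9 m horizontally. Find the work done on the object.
W = F·d·cosθ = (361.7)(67.9)cos(3°) = 24530 J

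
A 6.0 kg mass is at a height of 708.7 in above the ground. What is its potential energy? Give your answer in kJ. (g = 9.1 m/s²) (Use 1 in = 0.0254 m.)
Convert to SI: m = 6.0 kg, h = 18.001 m
PE = mgh = (6.0)(9.1)(18.001) = 982.854 J = 0.9829 kJ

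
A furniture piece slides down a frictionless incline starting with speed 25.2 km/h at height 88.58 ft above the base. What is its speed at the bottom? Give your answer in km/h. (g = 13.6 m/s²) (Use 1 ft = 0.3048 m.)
Convert to SI: v₀ = 7.0 m/s, h = 26.9992 m
½mv₀² + mgh = ½mv² ⇒ v = √(v₀² + 2gh) = √(7.0² + 2·13.6·26.9992) = 27.9889 m/s = 100.8 km/h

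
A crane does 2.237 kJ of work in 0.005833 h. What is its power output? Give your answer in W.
Convert to SI: W = 2237.0 J, t = 20.9988 s
P = W/t = 2237.0/20.9988 = 106.5 W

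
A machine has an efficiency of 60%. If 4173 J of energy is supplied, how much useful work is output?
W_out = η·W_in = 0.6·4173 = 2503.8 J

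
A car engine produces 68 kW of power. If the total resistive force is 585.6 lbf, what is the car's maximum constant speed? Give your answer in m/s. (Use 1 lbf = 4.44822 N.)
Convert to SI: F = 2604.88 N
P = Fv ⇒ v = P/F = 68000 W/2604.88 N = 26.1 m/s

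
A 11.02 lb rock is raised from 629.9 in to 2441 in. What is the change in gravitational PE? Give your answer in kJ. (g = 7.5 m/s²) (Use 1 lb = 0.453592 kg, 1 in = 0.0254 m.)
Convert to SI: m = 4.99858 kg, Δh = 46.0019 m
ΔPE = mgΔh = (4.99858)(7.5)(46.0019) = 1724.58 J = 1.725 kJ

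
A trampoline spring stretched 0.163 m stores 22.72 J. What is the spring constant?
k = 2·PE/x² = 2·22.72/(0.163)² = 1710 N/m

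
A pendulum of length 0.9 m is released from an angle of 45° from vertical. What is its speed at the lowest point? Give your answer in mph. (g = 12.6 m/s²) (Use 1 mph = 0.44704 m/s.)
h = L(1 − cosθ) = 0.9(1 − cos45°) = 0.263604 m
v = √(2gh) = √(2·12.6·0.263604) = 2.57737 m/s = 5.765 mph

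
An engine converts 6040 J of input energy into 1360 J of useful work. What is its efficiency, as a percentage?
η = W_out/W_in = 1360/6040 = 22.52%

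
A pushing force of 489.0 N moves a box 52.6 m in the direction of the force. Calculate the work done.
W = F·d = (489.0)(52.6) = 25720 J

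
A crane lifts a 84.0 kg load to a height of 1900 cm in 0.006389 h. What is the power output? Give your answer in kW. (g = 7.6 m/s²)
Convert to SI: m = 84.0 kg, h = 19.0 m, t = 23.0004 s
P = mgh/t = (84.0)(7.6)(19.0)/23.0004 = 527.365 W = 0.5274 kW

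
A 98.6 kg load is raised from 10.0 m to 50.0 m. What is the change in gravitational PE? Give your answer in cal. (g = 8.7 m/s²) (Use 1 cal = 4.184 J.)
ΔPE = mgΔh = (98.6)(8.7)(40.0) = 34312.8 J = 8201 cal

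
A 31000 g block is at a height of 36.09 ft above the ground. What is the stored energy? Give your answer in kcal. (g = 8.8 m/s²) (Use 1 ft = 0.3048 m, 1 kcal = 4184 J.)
Convert to SI: m = 31.0 kg, h = 11.0002 m
PE = mgh = (31.0)(8.8)(11.0002) = 3000.86 J = 0.7172 kcal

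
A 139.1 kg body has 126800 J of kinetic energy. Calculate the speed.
v = √(2·KE/m) = √(2·126800/139.1) = 42.7 m/s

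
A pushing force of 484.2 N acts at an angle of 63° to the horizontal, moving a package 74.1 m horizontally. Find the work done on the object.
W = F·d·cosθ = (484.2)(74.1)cos(63°) = 16290 J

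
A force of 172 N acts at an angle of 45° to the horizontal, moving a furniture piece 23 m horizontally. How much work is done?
W = F·d·cosθ = (172)(23)cos(45°) = 2797 J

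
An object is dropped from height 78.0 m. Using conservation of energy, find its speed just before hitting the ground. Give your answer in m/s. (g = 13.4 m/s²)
mgh = ½mv² ⇒ v = √(2gh) = √(2·13.4·78.0) = 45.72 m/s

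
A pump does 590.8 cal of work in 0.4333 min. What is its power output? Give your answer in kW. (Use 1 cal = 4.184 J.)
Convert to SI: W = 2471.91 J, t = 25.998 s
P = W/t = 2471.91/25.998 = 95.0807 W = 0.09508 kW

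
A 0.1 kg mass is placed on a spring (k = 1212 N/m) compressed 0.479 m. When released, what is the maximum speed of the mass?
½kx² = ½mv² ⇒ v = x√(k/m) = (0.479)√(1212/0.1) = 52.73 m/s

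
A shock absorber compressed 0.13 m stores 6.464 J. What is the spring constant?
k = 2·PE/x² = 2·6.464/(0.13)² = 765.0 N/m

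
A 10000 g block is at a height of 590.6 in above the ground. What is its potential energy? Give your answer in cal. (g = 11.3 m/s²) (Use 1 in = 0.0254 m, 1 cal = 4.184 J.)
Convert to SI: m = 10.0 kg, h = 15.0012 m
PE = mgh = (10.0)(11.3)(15.0012) = 1695.14 J = 405.1 cal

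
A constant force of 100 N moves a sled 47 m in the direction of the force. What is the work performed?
W = F·d = (100)(47) = 4700 J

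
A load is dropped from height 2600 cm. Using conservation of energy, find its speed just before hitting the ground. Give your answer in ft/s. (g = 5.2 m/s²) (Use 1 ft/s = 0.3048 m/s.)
Convert to SI: h = 26.0 m
mgh = ½mv² ⇒ v = √(2gh) = √(2·5.2·26.0) = 16.4438 m/s = 53.95 ft/s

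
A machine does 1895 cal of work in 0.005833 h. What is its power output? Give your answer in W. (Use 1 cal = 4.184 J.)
Convert to SI: W = 7928.68 J, t = 20.9988 s
P = W/t = 7928.68/20.9988 = 377.6 W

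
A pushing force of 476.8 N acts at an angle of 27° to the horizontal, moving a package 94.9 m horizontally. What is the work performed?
W = F·d·cosθ = (476.8)(94.9)cos(27°) = 40320 J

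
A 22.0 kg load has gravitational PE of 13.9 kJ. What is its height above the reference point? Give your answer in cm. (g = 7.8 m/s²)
Convert to SI: m = 22.0 kg, PE = 13900.0 J
h = PE/(mg) = 13900.0/(22.0·7.8) = 81.0023 m = 8100 cm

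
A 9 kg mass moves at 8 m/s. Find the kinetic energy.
KE = ½mv² = ½(9)(8)² = 288.0 J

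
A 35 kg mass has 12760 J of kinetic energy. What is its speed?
v = √(2·KE/m) = √(2·12760/35) = 27.0 m/s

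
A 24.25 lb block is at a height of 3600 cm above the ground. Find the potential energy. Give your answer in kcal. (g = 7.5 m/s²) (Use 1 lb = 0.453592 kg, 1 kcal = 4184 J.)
Convert to SI: m = 10.9996 kg, h = 36.0 m
PE = mgh = (10.9996)(7.5)(36.0) = 2969.89 J = 0.7098 kcal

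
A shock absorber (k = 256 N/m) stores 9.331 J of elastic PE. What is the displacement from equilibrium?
x = √(2·PE/k) = √(2·9.331/256) = 0.27 m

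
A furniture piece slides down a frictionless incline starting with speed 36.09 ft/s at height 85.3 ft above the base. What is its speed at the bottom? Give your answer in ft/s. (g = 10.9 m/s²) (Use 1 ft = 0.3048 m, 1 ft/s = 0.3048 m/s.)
Convert to SI: v₀ = 11.0002 m/s, h = 25.9994 m
½mv₀² + mgh = ½mv² ⇒ v = √(v₀² + 2gh) = √(11.0002² + 2·10.9·25.9994) = 26.2258 m/s = 86.04 ft/s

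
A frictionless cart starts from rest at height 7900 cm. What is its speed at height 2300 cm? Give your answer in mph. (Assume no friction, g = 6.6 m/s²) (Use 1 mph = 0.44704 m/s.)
Convert to SI: h₁−h₂ = 56.0 m
mgh₁ = mgh₂ + ½mv² ⇒ v = √(2g(h₁−h₂)) = √(2·6.6·56.0) = 27.1882 m/s = 60.82 mph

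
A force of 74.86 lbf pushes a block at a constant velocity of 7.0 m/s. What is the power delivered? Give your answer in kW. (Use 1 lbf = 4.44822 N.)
Convert to SI: F = 332.994 N, v = 7.0 m/s
P = Fv = (332.994)(7.0) = 2330.96 W = 2.331 kW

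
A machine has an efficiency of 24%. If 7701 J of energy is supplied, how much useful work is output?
W_out = η·W_in = 0.24·7701 = 1848.24 J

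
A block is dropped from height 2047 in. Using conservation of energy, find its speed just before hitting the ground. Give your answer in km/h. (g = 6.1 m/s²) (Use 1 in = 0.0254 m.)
Convert to SI: h = 51.9938 m
mgh = ½mv² ⇒ v = √(2gh) = √(2·6.1·51.9938) = 25.1858 m/s = 90.67 km/h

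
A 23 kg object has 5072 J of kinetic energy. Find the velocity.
v = √(2·KE/m) = √(2·5072/23) = 21.0 m/s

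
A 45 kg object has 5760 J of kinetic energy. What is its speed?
v = √(2·KE/m) = √(2·5760/45) = 16.0 m/s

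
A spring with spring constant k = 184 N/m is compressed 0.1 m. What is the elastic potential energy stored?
PE = ½kx² = ½(184)(0.1)² = 0.92 J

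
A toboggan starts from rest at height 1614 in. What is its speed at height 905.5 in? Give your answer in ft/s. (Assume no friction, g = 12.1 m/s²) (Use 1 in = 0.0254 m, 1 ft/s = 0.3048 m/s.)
Convert to SI: h₁−h₂ = 17.9959 m
mgh₁ = mgh₂ + ½mv² ⇒ v = √(2g(h₁−h₂)) = √(2·12.1·17.9959) = 20.8687 m/s = 68.47 ft/s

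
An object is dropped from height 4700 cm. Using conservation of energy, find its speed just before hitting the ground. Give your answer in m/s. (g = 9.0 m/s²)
Convert to SI: h = 47.0 m
mgh = ½mv² ⇒ v = √(2gh) = √(2·9.0·47.0) = 29.09 m/s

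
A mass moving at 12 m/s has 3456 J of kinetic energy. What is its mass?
m = 2·KE/v² = 2·3456/(12)² = 48.0 kg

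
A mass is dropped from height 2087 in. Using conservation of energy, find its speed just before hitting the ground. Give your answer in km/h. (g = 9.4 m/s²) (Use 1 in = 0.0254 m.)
Convert to SI: h = 53.0098 m
mgh = ½mv² ⇒ v = √(2gh) = √(2·9.4·53.0098) = 31.5687 m/s = 113.6 km/h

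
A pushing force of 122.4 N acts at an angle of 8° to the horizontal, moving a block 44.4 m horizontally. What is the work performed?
W = F·d·cosθ = (122.4)(44.4)cos(8°) = 5382 J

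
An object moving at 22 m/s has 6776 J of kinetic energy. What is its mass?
m = 2·KE/v² = 2·6776/(22)² = 28.0 kg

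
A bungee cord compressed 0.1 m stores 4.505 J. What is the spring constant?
k = 2·PE/x² = 2·4.505/(0.1)² = 901.0 N/m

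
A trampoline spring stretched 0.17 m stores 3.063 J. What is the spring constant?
k = 2·PE/x² = 2·3.063/(0.17)² = 212.0 N/m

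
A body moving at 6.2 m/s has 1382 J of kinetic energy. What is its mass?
m = 2·KE/v² = 2·1382/(6.2)² = 71.9 kg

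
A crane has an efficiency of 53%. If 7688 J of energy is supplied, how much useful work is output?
W_out = η·W_in = 0.53·7688 = 4074.64 J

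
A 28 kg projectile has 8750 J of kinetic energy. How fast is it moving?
v = √(2·KE/m) = √(2·8750/28) = 25.0 m/s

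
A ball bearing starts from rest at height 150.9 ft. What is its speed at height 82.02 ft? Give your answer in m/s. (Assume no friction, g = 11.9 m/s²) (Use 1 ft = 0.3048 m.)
Convert to SI: h₁−h₂ = 20.9946 m
mgh₁ = mgh₂ + ½mv² ⇒ v = √(2g(h₁−h₂)) = √(2·11.9·20.9946) = 22.35 m/s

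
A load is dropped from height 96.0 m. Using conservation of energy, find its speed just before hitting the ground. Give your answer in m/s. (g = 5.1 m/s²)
mgh = ½mv² ⇒ v = √(2gh) = √(2·5.1·96.0) = 31.29 m/s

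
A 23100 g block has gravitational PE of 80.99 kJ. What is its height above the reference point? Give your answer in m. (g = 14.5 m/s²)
Convert to SI: m = 23.1 kg, PE = 80990.0 J
h = PE/(mg) = 80990.0/(23.1·14.5) = 241.8 m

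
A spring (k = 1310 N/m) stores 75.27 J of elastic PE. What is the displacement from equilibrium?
x = √(2·PE/k) = √(2·75.27/1310) = 0.339 m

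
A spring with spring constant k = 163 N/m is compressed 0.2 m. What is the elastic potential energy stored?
PE = ½kx² = ½(163)(0.2)² = 3.26 J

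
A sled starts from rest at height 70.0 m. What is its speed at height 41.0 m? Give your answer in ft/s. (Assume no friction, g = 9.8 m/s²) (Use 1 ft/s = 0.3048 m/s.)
mgh₁ = mgh₂ + ½mv² ⇒ v = √(2g(h₁−h₂)) = √(2·9.8·29.0) = 23.8411 m/s = 78.22 ft/s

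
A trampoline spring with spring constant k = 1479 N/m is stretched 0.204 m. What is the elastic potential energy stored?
PE = ½kx² = ½(1479)(0.204)² = 30.78 J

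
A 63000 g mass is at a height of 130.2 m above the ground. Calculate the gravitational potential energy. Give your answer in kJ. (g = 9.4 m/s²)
Convert to SI: m = 63.0 kg, h = 130.2 m
PE = mgh = (63.0)(9.4)(130.2) = 77104.4 J = 77.1 kJ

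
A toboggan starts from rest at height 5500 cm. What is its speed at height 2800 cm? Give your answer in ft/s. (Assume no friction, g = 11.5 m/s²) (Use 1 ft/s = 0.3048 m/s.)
Convert to SI: h₁−h₂ = 27.0 m
mgh₁ = mgh₂ + ½mv² ⇒ v = √(2g(h₁−h₂)) = √(2·11.5·27.0) = 24.9199 m/s = 81.76 ft/s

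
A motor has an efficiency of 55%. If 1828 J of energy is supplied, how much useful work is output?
W_out = η·W_in = 0.55·1828 = 1005.4 J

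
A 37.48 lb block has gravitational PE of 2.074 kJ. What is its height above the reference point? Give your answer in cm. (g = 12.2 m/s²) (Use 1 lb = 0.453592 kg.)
Convert to SI: m = 17.0006 kg, PE = 2074.0 J
h = PE/(mg) = 2074.0/(17.0006·12.2) = 9.99963 m = 1000.0 cm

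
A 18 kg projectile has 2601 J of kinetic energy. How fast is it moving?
v = √(2·KE/m) = √(2·2601/18) = 17.0 m/s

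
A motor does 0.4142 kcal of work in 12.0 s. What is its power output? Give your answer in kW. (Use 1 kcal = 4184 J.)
Convert to SI: W = 1733.01 J, t = 12.0 s
P = W/t = 1733.01/12.0 = 144.418 W = 0.1444 kW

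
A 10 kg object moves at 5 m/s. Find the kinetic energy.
KE = ½mv² = ½(10)(5)² = 125.0 J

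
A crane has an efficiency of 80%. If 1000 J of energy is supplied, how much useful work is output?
W_out = η·W_in = 0.8·1000 = 800.0 J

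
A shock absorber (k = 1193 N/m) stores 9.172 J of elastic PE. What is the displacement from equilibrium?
x = √(2·PE/k) = √(2·9.172/1193) = 0.124 m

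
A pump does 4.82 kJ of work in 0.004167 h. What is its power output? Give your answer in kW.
Convert to SI: W = 4820.0 J, t = 15.0012 s
P = W/t = 4820.0/15.0012 = 321.308 W = 0.3213 kW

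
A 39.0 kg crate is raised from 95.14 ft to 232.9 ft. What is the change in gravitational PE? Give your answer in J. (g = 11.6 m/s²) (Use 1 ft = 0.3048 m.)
Convert to SI: m = 39.0 kg, Δh = 41.9892 m
ΔPE = mgΔh = (39.0)(11.6)(41.9892) = 19000 J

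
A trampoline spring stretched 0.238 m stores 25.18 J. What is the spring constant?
k = 2·PE/x² = 2·25.18/(0.238)² = 889.1 N/m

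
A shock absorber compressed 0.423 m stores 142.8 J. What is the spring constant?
k = 2·PE/x² = 2·142.8/(0.423)² = 1596 N/m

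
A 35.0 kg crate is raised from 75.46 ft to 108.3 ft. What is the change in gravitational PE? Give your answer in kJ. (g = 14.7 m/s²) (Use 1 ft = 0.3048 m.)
Convert to SI: m = 35.0 kg, Δh = 10.0096 m
ΔPE = mgΔh = (35.0)(14.7)(10.0096) = 5149.96 J = 5.15 kJ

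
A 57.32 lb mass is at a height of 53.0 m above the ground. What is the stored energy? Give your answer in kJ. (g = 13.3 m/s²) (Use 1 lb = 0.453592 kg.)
Convert to SI: m = 25.9999 kg, h = 53.0 m
PE = mgh = (25.9999)(13.3)(53.0) = 18327.3 J = 18.33 kJ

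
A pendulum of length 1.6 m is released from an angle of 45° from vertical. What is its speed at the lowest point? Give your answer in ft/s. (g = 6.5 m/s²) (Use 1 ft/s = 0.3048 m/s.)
h = L(1 − cosθ) = 1.6(1 − cos45°) = 0.468629 m
v = √(2gh) = √(2·6.5·0.468629) = 2.46823 m/s = 8.098 ft/s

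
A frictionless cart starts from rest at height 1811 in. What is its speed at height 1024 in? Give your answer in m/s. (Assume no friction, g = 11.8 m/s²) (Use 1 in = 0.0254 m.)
Convert to SI: h₁−h₂ = 19.9898 m
mgh₁ = mgh₂ + ½mv² ⇒ v = √(2g(h₁−h₂)) = √(2·11.8·19.9898) = 21.72 m/s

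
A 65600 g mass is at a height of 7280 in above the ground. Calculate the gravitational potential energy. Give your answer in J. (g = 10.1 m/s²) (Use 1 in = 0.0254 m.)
Convert to SI: m = 65.6 kg, h = 184.912 m
PE = mgh = (65.6)(10.1)(184.912) = 122500 J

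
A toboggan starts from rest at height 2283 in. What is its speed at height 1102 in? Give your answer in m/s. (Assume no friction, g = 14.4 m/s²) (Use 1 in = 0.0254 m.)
Convert to SI: h₁−h₂ = 29.9974 m
mgh₁ = mgh₂ + ½mv² ⇒ v = √(2g(h₁−h₂)) = √(2·14.4·29.9974) = 29.39 m/s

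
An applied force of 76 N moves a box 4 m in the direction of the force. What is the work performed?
W = F·d = (76)(4) = 304.0 J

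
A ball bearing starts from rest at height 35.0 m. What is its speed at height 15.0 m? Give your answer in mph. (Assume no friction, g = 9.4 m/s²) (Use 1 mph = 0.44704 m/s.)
mgh₁ = mgh₂ + ½mv² ⇒ v = √(2g(h₁−h₂)) = √(2·9.4·20.0) = 19.3907 m/s = 43.38 mph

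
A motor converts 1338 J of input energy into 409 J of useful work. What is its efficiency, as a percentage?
η = W_out/W_in = 409/1338 = 30.57%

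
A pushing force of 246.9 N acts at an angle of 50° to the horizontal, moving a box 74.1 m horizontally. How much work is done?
W = F·d·cosθ = (246.9)(74.1)cos(50°) = 11760 J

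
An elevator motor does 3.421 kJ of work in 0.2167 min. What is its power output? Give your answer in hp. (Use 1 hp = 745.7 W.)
Convert to SI: W = 3421.0 J, t = 13.002 s
P = W/t = 3421.0/13.002 = 263.113 W = 0.3528 hp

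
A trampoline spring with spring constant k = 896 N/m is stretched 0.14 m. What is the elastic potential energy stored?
PE = ½kx² = ½(896)(0.14)² = 8.781 J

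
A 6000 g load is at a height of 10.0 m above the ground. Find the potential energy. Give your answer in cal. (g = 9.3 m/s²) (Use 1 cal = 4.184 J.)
Convert to SI: m = 6.0 kg, h = 10.0 m
PE = mgh = (6.0)(9.3)(10.0) = 558.0 J = 133.4 cal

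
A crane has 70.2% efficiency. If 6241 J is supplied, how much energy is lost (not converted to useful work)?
W_lost = W_in(1 − η) = 6241·(1 − 0.702) = 1860 J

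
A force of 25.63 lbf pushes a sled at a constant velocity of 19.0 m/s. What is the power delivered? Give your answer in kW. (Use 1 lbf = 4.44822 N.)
Convert to SI: F = 114.008 N, v = 19.0 m/s
P = Fv = (114.008)(19.0) = 2166.15 W = 2.166 kW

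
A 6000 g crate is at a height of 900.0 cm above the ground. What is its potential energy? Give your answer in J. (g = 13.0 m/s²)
Convert to SI: m = 6.0 kg, h = 9.0 m
PE = mgh = (6.0)(13.0)(9.0) = 702.0 J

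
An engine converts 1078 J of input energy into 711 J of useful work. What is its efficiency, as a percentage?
η = W_out/W_in = 711/1078 = 65.96%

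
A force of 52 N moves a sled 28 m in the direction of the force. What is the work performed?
W = F·d = (52)(28) = 1456 J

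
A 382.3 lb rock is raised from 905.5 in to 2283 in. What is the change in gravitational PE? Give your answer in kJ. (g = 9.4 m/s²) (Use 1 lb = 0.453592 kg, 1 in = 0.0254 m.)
Convert to SI: m = 173.408 kg, Δh = 34.9885 m
ΔPE = mgΔh = (173.408)(9.4)(34.9885) = 57032.6 J = 57.03 kJ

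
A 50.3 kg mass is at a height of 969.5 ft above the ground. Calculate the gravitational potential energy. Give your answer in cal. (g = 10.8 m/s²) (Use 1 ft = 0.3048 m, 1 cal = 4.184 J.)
Convert to SI: m = 50.3 kg, h = 295.504 m
PE = mgh = (50.3)(10.8)(295.504) = 160529 J = 38370 cal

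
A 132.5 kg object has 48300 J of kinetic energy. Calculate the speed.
v = √(2·KE/m) = √(2·48300/132.5) = 27.0 m/s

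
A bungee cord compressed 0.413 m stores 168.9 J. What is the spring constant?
k = 2·PE/x² = 2·168.9/(0.413)² = 1980 N/m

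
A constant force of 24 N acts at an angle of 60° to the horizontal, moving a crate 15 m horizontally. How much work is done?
W = F·d·cosθ = (24)(15)cos(60°) = 180.0 J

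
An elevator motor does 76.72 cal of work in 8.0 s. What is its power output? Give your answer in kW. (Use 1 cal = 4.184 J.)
Convert to SI: W = 320.996 J, t = 8.0 s
P = W/t = 320.996/8.0 = 40.1246 W = 0.04012 kW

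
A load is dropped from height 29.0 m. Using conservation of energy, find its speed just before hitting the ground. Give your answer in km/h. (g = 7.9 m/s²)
mgh = ½mv² ⇒ v = √(2gh) = √(2·7.9·29.0) = 21.4056 m/s = 77.06 km/h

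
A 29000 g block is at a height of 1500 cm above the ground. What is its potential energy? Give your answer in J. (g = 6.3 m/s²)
Convert to SI: m = 29.0 kg, h = 15.0 m
PE = mgh = (29.0)(6.3)(15.0) = 2741 J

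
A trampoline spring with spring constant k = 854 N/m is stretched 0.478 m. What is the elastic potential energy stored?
PE = ½kx² = ½(854)(0.478)² = 97.56 J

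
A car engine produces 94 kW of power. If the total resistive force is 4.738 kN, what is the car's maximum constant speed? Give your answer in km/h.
Convert to SI: F = 4738.0 N
P = Fv ⇒ v = P/F = 94000 W/4738.0 N = 19.8396 m/s = 71.42 km/h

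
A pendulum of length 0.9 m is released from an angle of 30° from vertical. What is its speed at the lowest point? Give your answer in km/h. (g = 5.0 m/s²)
h = L(1 − cosθ) = 0.9(1 − cos30°) = 0.120577 m
v = √(2gh) = √(2·5.0·0.120577) = 1.09808 m/s = 3.953 km/h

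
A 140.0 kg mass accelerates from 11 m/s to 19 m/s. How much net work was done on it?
W = ΔKE = ½m(v₂² − v₁²) = ½(140.0)(19² − 11²) = 16800.0 J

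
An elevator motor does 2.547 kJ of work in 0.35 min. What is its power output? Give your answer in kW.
Convert to SI: W = 2547.0 J, t = 21.0 s
P = W/t = 2547.0/21.0 = 121.286 W = 0.1213 kW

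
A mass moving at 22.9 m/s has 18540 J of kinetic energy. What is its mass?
m = 2·KE/v² = 2·18540/(22.9)² = 70.71 kg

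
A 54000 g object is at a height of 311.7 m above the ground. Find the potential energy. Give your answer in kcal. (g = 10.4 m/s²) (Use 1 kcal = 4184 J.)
Convert to SI: m = 54.0 kg, h = 311.7 m
PE = mgh = (54.0)(10.4)(311.7) = 175051 J = 41.84 kcal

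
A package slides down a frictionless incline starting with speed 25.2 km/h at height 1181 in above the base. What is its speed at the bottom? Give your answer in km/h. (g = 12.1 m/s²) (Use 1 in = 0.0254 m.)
Convert to SI: v₀ = 7.0 m/s, h = 29.9974 m
½mv₀² + mgh = ½mv² ⇒ v = √(v₀² + 2gh) = √(7.0² + 2·12.1·29.9974) = 27.8377 m/s = 100.2 km/h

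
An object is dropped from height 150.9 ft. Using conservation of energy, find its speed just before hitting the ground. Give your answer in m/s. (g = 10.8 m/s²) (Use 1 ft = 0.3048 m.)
Convert to SI: h = 45.9943 m
mgh = ½mv² ⇒ v = √(2gh) = √(2·10.8·45.9943) = 31.52 m/s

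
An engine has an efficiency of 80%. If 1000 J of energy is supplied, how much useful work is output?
W_out = η·W_in = 0.8·1000 = 800.0 J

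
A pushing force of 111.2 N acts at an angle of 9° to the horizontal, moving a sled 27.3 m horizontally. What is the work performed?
W = F·d·cosθ = (111.2)(27.3)cos(9°) = 2998 J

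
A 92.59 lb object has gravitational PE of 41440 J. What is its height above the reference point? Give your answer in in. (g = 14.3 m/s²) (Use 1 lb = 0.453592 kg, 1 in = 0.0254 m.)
Convert to SI: m = 41.9981 kg, PE = 41440.0 J
h = PE/(mg) = 41440.0/(41.9981·14.3) = 69.0008 m = 2717 in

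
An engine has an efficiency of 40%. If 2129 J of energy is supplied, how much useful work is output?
W_out = η·W_in = 0.4·2129 = 851.6 J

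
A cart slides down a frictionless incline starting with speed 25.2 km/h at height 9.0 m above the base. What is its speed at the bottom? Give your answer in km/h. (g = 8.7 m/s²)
Convert to SI: v₀ = 7.0 m/s, h = 9.0 m
½mv₀² + mgh = ½mv² ⇒ v = √(v₀² + 2gh) = √(7.0² + 2·8.7·9.0) = 14.3388 m/s = 51.62 km/h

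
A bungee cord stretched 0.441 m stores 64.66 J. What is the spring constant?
k = 2·PE/x² = 2·64.66/(0.441)² = 664.9 N/m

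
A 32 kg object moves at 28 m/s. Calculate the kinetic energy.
KE = ½mv² = ½(32)(28)² = 12544.0 J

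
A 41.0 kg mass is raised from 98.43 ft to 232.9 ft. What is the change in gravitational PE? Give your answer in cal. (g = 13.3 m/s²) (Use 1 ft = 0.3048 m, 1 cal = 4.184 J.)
Convert to SI: m = 41.0 kg, Δh = 40.9865 m
ΔPE = mgΔh = (41.0)(13.3)(40.9865) = 22349.9 J = 5342 cal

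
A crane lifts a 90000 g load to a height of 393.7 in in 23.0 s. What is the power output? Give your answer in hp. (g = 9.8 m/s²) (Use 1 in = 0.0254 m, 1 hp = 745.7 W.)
Convert to SI: m = 90.0 kg, h = 9.99998 m, t = 23.0 s
P = mgh/t = (90.0)(9.8)(9.99998)/23.0 = 383.477 W = 0.5143 hp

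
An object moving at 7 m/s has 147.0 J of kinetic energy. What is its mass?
m = 2·KE/v² = 2·147.0/(7)² = 6.0 kg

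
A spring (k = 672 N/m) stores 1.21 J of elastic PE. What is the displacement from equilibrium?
x = √(2·PE/k) = √(2·1.21/672) = 0.06001 m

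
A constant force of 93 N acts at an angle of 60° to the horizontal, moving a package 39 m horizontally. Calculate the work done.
W = F·d·cosθ = (93)(39)cos(60°) = 1814 J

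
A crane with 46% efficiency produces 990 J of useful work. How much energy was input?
W_in = W_out/η = 990/0.46 = 2152 J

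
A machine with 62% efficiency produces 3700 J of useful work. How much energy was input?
W_in = W_out/η = 3700/0.62 = 5968 J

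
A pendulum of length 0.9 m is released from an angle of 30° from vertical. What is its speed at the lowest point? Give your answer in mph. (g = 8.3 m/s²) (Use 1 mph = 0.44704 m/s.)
h = L(1 − cosθ) = 0.9(1 − cos30°) = 0.120577 m
v = √(2gh) = √(2·8.3·0.120577) = 1.41477 m/s = 3.165 mph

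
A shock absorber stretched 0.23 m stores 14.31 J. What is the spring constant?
k = 2·PE/x² = 2·14.31/(0.23)² = 541.0 N/m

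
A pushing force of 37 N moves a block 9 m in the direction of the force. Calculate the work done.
W = F·d = (37)(9) = 333.0 J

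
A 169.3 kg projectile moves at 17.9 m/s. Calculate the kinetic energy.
KE = ½mv² = ½(169.3)(17.9)² = 27120 J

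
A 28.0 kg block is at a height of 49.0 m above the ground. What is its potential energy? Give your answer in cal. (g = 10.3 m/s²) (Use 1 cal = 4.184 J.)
PE = mgh = (28.0)(10.3)(49.0) = 14131.6 J = 3378 cal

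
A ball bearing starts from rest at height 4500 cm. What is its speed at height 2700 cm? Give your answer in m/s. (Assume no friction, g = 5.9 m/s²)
Convert to SI: h₁−h₂ = 18.0 m
mgh₁ = mgh₂ + ½mv² ⇒ v = √(2g(h₁−h₂)) = √(2·5.9·18.0) = 14.57 m/s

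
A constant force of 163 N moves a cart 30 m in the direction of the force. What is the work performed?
W = F·d = (163)(30) = 4890 J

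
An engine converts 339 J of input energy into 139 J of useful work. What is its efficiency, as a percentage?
η = W_out/W_in = 139/339 = 41.0%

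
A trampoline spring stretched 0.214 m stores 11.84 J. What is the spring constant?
k = 2·PE/x² = 2·11.84/(0.214)² = 517.1 N/m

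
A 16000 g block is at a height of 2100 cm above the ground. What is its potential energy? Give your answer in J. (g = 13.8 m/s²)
Convert to SI: m = 16.0 kg, h = 21.0 m
PE = mgh = (16.0)(13.8)(21.0) = 4637 J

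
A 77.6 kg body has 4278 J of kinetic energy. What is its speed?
v = √(2·KE/m) = √(2·4278/77.6) = 10.5 m/s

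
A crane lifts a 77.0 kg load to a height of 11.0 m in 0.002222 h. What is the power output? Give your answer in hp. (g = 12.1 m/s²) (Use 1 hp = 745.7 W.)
Convert to SI: m = 77.0 kg, h = 11.0 m, t = 7.9992 s
P = mgh/t = (77.0)(12.1)(11.0)/7.9992 = 1281.22 W = 1.718 hp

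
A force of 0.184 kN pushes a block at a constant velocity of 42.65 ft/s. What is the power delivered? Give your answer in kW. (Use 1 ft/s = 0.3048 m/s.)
Convert to SI: F = 184.0 N, v = 12.9997 m/s
P = Fv = (184.0)(12.9997) = 2391.95 W = 2.392 kW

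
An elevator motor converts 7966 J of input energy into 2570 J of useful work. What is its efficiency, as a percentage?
η = W_out/W_in = 2570/7966 = 32.26%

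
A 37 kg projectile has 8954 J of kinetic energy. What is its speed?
v = √(2·KE/m) = √(2·8954/37) = 22.0 m/s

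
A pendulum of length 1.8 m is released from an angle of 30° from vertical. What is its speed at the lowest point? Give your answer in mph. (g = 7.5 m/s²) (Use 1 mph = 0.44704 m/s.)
h = L(1 − cosθ) = 1.8(1 − cos30°) = 0.241154 m
v = √(2gh) = √(2·7.5·0.241154) = 1.90192 m/s = 4.254 mph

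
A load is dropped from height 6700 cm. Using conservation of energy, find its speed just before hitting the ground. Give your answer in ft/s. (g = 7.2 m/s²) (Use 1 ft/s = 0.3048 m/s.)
Convert to SI: h = 67.0 m
mgh = ½mv² ⇒ v = √(2gh) = √(2·7.2·67.0) = 31.0612 m/s = 101.9 ft/s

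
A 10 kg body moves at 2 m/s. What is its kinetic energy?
KE = ½mv² = ½(10)(2)² = 20.0 J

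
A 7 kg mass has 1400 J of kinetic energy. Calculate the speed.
v = √(2·KE/m) = √(2·1400/7) = 20.0 m/s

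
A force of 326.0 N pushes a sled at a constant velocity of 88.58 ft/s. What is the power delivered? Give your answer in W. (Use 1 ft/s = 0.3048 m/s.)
Convert to SI: F = 326.0 N, v = 26.9992 m/s
P = Fv = (326.0)(26.9992) = 8802 W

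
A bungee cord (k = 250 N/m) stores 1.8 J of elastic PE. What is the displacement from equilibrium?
x = √(2·PE/k) = √(2·1.8/250) = 0.12 m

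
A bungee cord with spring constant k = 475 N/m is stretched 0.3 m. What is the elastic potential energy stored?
PE = ½kx² = ½(475)(0.3)² = 21.38 J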